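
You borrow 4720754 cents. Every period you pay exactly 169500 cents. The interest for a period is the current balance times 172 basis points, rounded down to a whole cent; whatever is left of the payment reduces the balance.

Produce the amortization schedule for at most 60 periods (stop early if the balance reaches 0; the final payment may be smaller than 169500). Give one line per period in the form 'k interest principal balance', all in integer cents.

1 81196 88304 4632450
2 79678 89822 4542628
3 78133 91367 4451261
4 76561 92939 4358322
5 74963 94537 4263785
6 73337 96163 4167622
7 71683 97817 4069805
8 70000 99500 3970305
9 68289 101211 3869094
10 66548 102952 3766142
11 64777 104723 3661419
12 62976 106524 3554895
13 61144 108356 3446539
14 59280 110220 3336319
15 57384 112116 3224203
16 55456 114044 3110159
17 53494 116006 2994153
18 51499 118001 2876152
19 49469 120031 2756121
20 47405 122095 2634026
21 45305 124195 2509831
22 43169 126331 2383500
23 40996 128504 2254996
24 38785 130715 2124281
25 36537 132963 1991318
26 34250 135250 1856068
27 31924 137576 1718492
28 29558 139942 1578550
29 27151 142349 1436201
30 24702 144798 1291403
31 22212 147288 1144115
32 19678 149822 994293
33 17101 152399 841894
34 14480 155020 686874
35 11814 157686 529188
36 9102 160398 368790
37 6343 163157 205633
38 3536 165964 39669
39 682 39669 0

1. interest=⌊4720754·172/10000⌋=81196; principal=169500-81196=88304; balance=4720754-88304=4632450
2. interest=⌊4632450·172/10000⌋=79678; principal=169500-79678=89822; balance=4632450-89822=4542628
3. interest=⌊4542628·172/10000⌋=78133; principal=169500-78133=91367; balance=4542628-91367=4451261
4. interest=⌊4451261·172/10000⌋=76561; principal=169500-76561=92939; balance=4451261-92939=4358322
5. interest=⌊4358322·172/10000⌋=74963; principal=169500-74963=94537; balance=4358322-94537=4263785
6. interest=⌊4263785·172/10000⌋=73337; principal=169500-73337=96163; balance=4263785-96163=4167622
7. interest=⌊4167622·172/10000⌋=71683; principal=169500-71683=97817; balance=4167622-97817=4069805
8. interest=⌊4069805·172/10000⌋=70000; principal=169500-70000=99500; balance=4069805-99500=3970305
9. interest=⌊3970305·172/10000⌋=68289; principal=169500-68289=101211; balance=3970305-101211=3869094
10. interest=⌊3869094·172/10000⌋=66548; principal=169500-66548=102952; balance=3869094-102952=3766142
11. interest=⌊3766142·172/10000⌋=64777; principal=169500-64777=104723; balance=3766142-104723=3661419
12. interest=⌊3661419·172/10000⌋=62976; principal=169500-62976=106524; balance=3661419-106524=3554895
13. interest=⌊3554895·172/10000⌋=61144; principal=169500-61144=108356; balance=3554895-108356=3446539
14. interest=⌊3446539·172/10000⌋=59280; principal=169500-59280=110220; balance=3446539-110220=3336319
15. interest=⌊3336319·172/10000⌋=57384; principal=169500-57384=112116; balance=3336319-112116=3224203
16. interest=⌊3224203·172/10000⌋=55456; principal=169500-55456=114044; balance=3224203-114044=3110159
17. interest=⌊3110159·172/10000⌋=53494; principal=169500-53494=116006; balance=3110159-116006=2994153
18. interest=⌊2994153·172/10000⌋=51499; principal=169500-51499=118001; balance=2994153-118001=2876152
19. interest=⌊2876152·172/10000⌋=49469; principal=169500-49469=120031; balance=2876152-120031=2756121
20. interest=⌊2756121·172/10000⌋=47405; principal=169500-47405=122095; balance=2756121-122095=2634026
21. interest=⌊2634026·172/10000⌋=45305; principal=169500-45305=124195; balance=2634026-124195=2509831
22. interest=⌊2509831·172/10000⌋=43169; principal=169500-43169=126331; balance=2509831-126331=2383500
23. interest=⌊2383500·172/10000⌋=40996; principal=169500-40996=128504; balance=2383500-128504=2254996
24. interest=⌊2254996·172/10000⌋=38785; principal=169500-38785=130715; balance=2254996-130715=2124281
25. interest=⌊2124281·172/10000⌋=36537; principal=169500-36537=132963; balance=2124281-132963=1991318
26. interest=⌊1991318·172/10000⌋=34250; principal=169500-34250=135250; balance=1991318-135250=1856068
27. interest=⌊1856068·172/10000⌋=31924; principal=169500-31924=137576; balance=1856068-137576=1718492
28. interest=⌊1718492·172/10000⌋=29558; principal=169500-29558=139942; balance=1718492-139942=1578550
29. interest=⌊1578550·172/10000⌋=27151; principal=169500-27151=142349; balance=1578550-142349=1436201
30. interest=⌊1436201·172/10000⌋=24702; principal=169500-24702=144798; balance=1436201-144798=1291403
31. interest=⌊1291403·172/10000⌋=22212; principal=169500-22212=147288; balance=1291403-147288=1144115
32. interest=⌊1144115·172/10000⌋=19678; principal=169500-19678=149822; balance=1144115-149822=994293
33. interest=⌊994293·172/10000⌋=17101; principal=169500-17101=152399; balance=994293-152399=841894
34. interest=⌊841894·172/10000⌋=14480; principal=169500-14480=155020; balance=841894-155020=686874
35. interest=⌊686874·172/10000⌋=11814; principal=169500-11814=157686; balance=686874-157686=529188
36. interest=⌊529188·172/10000⌋=9102; principal=169500-9102=160398; balance=529188-160398=368790
37. interest=⌊368790·172/10000⌋=6343; principal=169500-6343=163157; balance=368790-163157=205633
38. interest=⌊205633·172/10000⌋=3536; principal=169500-3536=165964; balance=205633-165964=39669
39. interest=⌊39669·172/10000⌋=682; principal=min(169500-682,39669)=39669; balance=39669-39669=0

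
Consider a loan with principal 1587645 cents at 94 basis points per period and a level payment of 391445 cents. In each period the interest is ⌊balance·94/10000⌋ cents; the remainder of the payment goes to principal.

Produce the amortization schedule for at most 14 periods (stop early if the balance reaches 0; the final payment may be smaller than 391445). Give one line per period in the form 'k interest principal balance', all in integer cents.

1 14923 376522 1211123
2 11384 380061 831062
3 7811 383634 447428
4 4205 387240 60188
5 565 60188 0

1. interest=⌊1587645·94/10000⌋=14923; principal=391445-14923=376522; balance=1587645-376522=1211123
2. interest=⌊1211123·94/10000⌋=11384; principal=391445-11384=380061; balance=1211123-380061=831062
3. interest=⌊831062·94/10000⌋=7811; principal=391445-7811=383634; balance=831062-383634=447428
4. interest=⌊447428·94/10000⌋=4205; principal=391445-4205=387240; balance=447428-387240=60188
5. interest=⌊60188·94/10000⌋=565; principal=min(391445-565,60188)=60188; balance=60188-60188=0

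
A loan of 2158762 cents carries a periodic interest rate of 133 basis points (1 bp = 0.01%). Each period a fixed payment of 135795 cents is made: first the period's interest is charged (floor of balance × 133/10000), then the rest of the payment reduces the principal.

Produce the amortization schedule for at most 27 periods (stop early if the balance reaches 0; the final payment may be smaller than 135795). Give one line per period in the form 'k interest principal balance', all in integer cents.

1. interest=⌊2158762·133/10000⌋=28711; principal=135795-28711=107084; balance=2158762-107084=2051678
2. interest=⌊2051678·133/10000⌋=27287; principal=135795-27287=108508; balance=2051678-108508=1943170
3. interest=⌊1943170·133/10000⌋=25844; principal=135795-25844=109951; balance=1943170-109951=1833219
4. interest=⌊1833219·133/10000⌋=24381; principal=135795-24381=111414; balance=1833219-111414=1721805
5. interest=⌊1721805·133/10000⌋=22900; principal=135795-22900=112895; balance=1721805-112895=1608910
6. interest=⌊1608910·133/10000⌋=21398; principal=135795-21398=114397; balance=1608910-114397=1494513
7. interest=⌊1494513·133/10000⌋=19877; principal=135795-19877=115918; balance=1494513-115918=1378595
8. interest=⌊1378595·133/10000⌋=18335; principal=135795-18335=117460; balance=1378595-117460=1261135
9. interest=⌊1261135·133/10000⌋=16773; principal=135795-16773=119022; balance=1261135-119022=1142113
10. interest=⌊1142113·133/10000⌋=15190; principal=135795-15190=120605; balance=1142113-120605=1021508
11. interest=⌊1021508·133/10000⌋=13586; principal=135795-13586=122209; balance=1021508-122209=899299
12. interest=⌊899299·133/10000⌋=11960; principal=135795-11960=123835; balance=899299-123835=775464
13. interest=⌊775464·133/10000⌋=10313; principal=135795-10313=125482; balance=775464-125482=649982
14. interest=⌊649982·133/10000⌋=8644; principal=135795-8644=127151; balance=649982-127151=522831
15. interest=⌊522831·133/10000⌋=6953; principal=135795-6953=128842; balance=522831-128842=393989
16. interest=⌊393989·133/10000⌋=5240; principal=135795-5240=130555; balance=393989-130555=263434
17. interest=⌊263434·133/10000⌋=3503; principal=135795-3503=132292; balance=263434-132292=131142
18. interest=⌊131142·133/10000⌋=1744; principal=min(135795-1744,131142)=131142; balance=131142-131142=0

1 28711 107084 2051678
2 27287 108508 1943170
3 25844 109951 1833219
4 24381 111414 1721805
5 22900 112895 1608910
6 21398 114397 1494513
7 19877 115918 1378595
8 18335 117460 1261135
9 16773 119022 1142113
10 15190 120605 1021508
11 13586 122209 899299
12 11960 123835 775464
13 10313 125482 649982
14 8644 127151 522831
15 6953 128842 393989
16 5240 130555 263434
17 3503 132292 131142
18 1744 131142 0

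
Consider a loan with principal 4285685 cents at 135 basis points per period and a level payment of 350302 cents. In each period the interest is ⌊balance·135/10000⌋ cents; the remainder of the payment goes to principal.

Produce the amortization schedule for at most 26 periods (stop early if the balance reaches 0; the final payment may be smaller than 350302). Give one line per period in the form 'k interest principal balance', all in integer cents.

1 57856 292446 3993239
2 53908 296394 3696845
3 49907 300395 3396450
4 45852 304450 3092000
5 41742 308560 2783440
6 37576 312726 2470714
7 33354 316948 2153766
8 29075 321227 1832539
9 24739 325563 1506976
10 20344 329958 1177018
11 15889 334413 842605
12 11375 338927 503678
13 6799 343503 160175
14 2162 160175 0

1. interest=⌊4285685·135/10000⌋=57856; principal=350302-57856=292446; balance=4285685-292446=3993239
2. interest=⌊3993239·135/10000⌋=53908; principal=350302-53908=296394; balance=3993239-296394=3696845
3. interest=⌊3696845·135/10000⌋=49907; principal=350302-49907=300395; balance=3696845-300395=3396450
4. interest=⌊3396450·135/10000⌋=45852; principal=350302-45852=304450; balance=3396450-304450=3092000
5. interest=⌊3092000·135/10000⌋=41742; principal=350302-41742=308560; balance=3092000-308560=2783440
6. interest=⌊2783440·135/10000⌋=37576; principal=350302-37576=312726; balance=2783440-312726=2470714
7. interest=⌊2470714·135/10000⌋=33354; principal=350302-33354=316948; balance=2470714-316948=2153766
8. interest=⌊2153766·135/10000⌋=29075; principal=350302-29075=321227; balance=2153766-321227=1832539
9. interest=⌊1832539·135/10000⌋=24739; principal=350302-24739=325563; balance=1832539-325563=1506976
10. interest=⌊1506976·135/10000⌋=20344; principal=350302-20344=329958; balance=1506976-329958=1177018
11. interest=⌊1177018·135/10000⌋=15889; principal=350302-15889=334413; balance=1177018-334413=842605
12. interest=⌊842605·135/10000⌋=11375; principal=350302-11375=338927; balance=842605-338927=503678
13. interest=⌊503678·135/10000⌋=6799; principal=350302-6799=343503; balance=503678-343503=160175
14. interest=⌊160175·135/10000⌋=2162; principal=min(350302-2162,160175)=160175; balance=160175-160175=0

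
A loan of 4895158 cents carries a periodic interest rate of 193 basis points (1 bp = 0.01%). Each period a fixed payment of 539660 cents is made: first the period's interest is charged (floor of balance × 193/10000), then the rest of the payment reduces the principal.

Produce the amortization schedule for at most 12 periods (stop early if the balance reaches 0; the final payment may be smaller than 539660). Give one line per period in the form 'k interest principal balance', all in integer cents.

1 94476 445184 4449974
2 85884 453776 3996198
3 77126 462534 3533664
4 68199 471461 3062203
5 59100 480560 2581643
6 49825 489835 2091808
7 40371 499289 1592519
8 30735 508925 1083594
9 20913 518747 564847
10 10901 528759 36088
11 696 36088 0

1. interest=⌊4895158·193/10000⌋=94476; principal=539660-94476=445184; balance=4895158-445184=4449974
2. interest=⌊4449974·193/10000⌋=85884; principal=539660-85884=453776; balance=4449974-453776=3996198
3. interest=⌊3996198·193/10000⌋=77126; principal=539660-77126=462534; balance=3996198-462534=3533664
4. interest=⌊3533664·193/10000⌋=68199; principal=539660-68199=471461; balance=3533664-471461=3062203
5. interest=⌊3062203·193/10000⌋=59100; principal=539660-59100=480560; balance=3062203-480560=2581643
6. interest=⌊2581643·193/10000⌋=49825; principal=539660-49825=489835; balance=2581643-489835=2091808
7. interest=⌊2091808·193/10000⌋=40371; principal=539660-40371=499289; balance=2091808-499289=1592519
8. interest=⌊1592519·193/10000⌋=30735; principal=539660-30735=508925; balance=1592519-508925=1083594
9. interest=⌊1083594·193/10000⌋=20913; principal=539660-20913=518747; balance=1083594-518747=564847
10. interest=⌊564847·193/10000⌋=10901; principal=539660-10901=528759; balance=564847-528759=36088
11. interest=⌊36088·193/10000⌋=696; principal=min(539660-696,36088)=36088; balance=36088-36088=0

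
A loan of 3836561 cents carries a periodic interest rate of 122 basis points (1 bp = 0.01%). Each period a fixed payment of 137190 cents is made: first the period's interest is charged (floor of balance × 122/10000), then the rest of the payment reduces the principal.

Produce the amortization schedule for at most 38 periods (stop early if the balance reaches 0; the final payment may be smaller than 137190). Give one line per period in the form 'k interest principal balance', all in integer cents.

1 46806 90384 3746177
2 45703 91487 3654690
3 44587 92603 3562087
4 43457 93733 3468354
5 42313 94877 3373477
6 41156 96034 3277443
7 39984 97206 3180237
8 38798 98392 3081845
9 37598 99592 2982253
10 36383 100807 2881446
11 35153 102037 2779409
12 33908 103282 2676127
13 32648 104542 2571585
14 31373 105817 2465768
15 30082 107108 2358660
16 28775 108415 2250245
17 27452 109738 2140507
18 26114 111076 2029431
19 24759 112431 1917000
20 23387 113803 1803197
21 21999 115191 1688006
22 20593 116597 1571409
23 19171 118019 1453390
24 17731 119459 1333931
25 16273 120917 1213014
26 14798 122392 1090622
27 13305 123885 966737
28 11794 125396 841341
29 10264 126926 714415
30 8715 128475 585940
31 7148 130042 455898
32 5561 131629 324269
33 3956 133234 191035
34 2330 134860 56175
35 685 56175 0

1. interest=⌊3836561·122/10000⌋=46806; principal=137190-46806=90384; balance=3836561-90384=3746177
2. interest=⌊3746177·122/10000⌋=45703; principal=137190-45703=91487; balance=3746177-91487=3654690
3. interest=⌊3654690·122/10000⌋=44587; principal=137190-44587=92603; balance=3654690-92603=3562087
4. interest=⌊3562087·122/10000⌋=43457; principal=137190-43457=93733; balance=3562087-93733=3468354
5. interest=⌊3468354·122/10000⌋=42313; principal=137190-42313=94877; balance=3468354-94877=3373477
6. interest=⌊3373477·122/10000⌋=41156; principal=137190-41156=96034; balance=3373477-96034=3277443
7. interest=⌊3277443·122/10000⌋=39984; principal=137190-39984=97206; balance=3277443-97206=3180237
8. interest=⌊3180237·122/10000⌋=38798; principal=137190-38798=98392; balance=3180237-98392=3081845
9. interest=⌊3081845·122/10000⌋=37598; principal=137190-37598=99592; balance=3081845-99592=2982253
10. interest=⌊2982253·122/10000⌋=36383; principal=137190-36383=100807; balance=2982253-100807=2881446
11. interest=⌊2881446·122/10000⌋=35153; principal=137190-35153=102037; balance=2881446-102037=2779409
12. interest=⌊2779409·122/10000⌋=33908; principal=137190-33908=103282; balance=2779409-103282=2676127
13. interest=⌊2676127·122/10000⌋=32648; principal=137190-32648=104542; balance=2676127-104542=2571585
14. interest=⌊2571585·122/10000⌋=31373; principal=137190-31373=105817; balance=2571585-105817=2465768
15. interest=⌊2465768·122/10000⌋=30082; principal=137190-30082=107108; balance=2465768-107108=2358660
16. interest=⌊2358660·122/10000⌋=28775; principal=137190-28775=108415; balance=2358660-108415=2250245
17. interest=⌊2250245·122/10000⌋=27452; principal=137190-27452=109738; balance=2250245-109738=2140507
18. interest=⌊2140507·122/10000⌋=26114; principal=137190-26114=111076; balance=2140507-111076=2029431
19. interest=⌊2029431·122/10000⌋=24759; principal=137190-24759=112431; balance=2029431-112431=1917000
20. interest=⌊1917000·122/10000⌋=23387; principal=137190-23387=113803; balance=1917000-113803=1803197
21. interest=⌊1803197·122/10000⌋=21999; principal=137190-21999=115191; balance=1803197-115191=1688006
22. interest=⌊1688006·122/10000⌋=20593; principal=137190-20593=116597; balance=1688006-116597=1571409
23. interest=⌊1571409·122/10000⌋=19171; principal=137190-19171=118019; balance=1571409-118019=1453390
24. interest=⌊1453390·122/10000⌋=17731; principal=137190-17731=119459; balance=1453390-119459=1333931
25. interest=⌊1333931·122/10000⌋=16273; principal=137190-16273=120917; balance=1333931-120917=1213014
26. interest=⌊1213014·122/10000⌋=14798; principal=137190-14798=122392; balance=1213014-122392=1090622
27. interest=⌊1090622·122/10000⌋=13305; principal=137190-13305=123885; balance=1090622-123885=966737
28. interest=⌊966737·122/10000⌋=11794; principal=137190-11794=125396; balance=966737-125396=841341
29. interest=⌊841341·122/10000⌋=10264; principal=137190-10264=126926; balance=841341-126926=714415
30. interest=⌊714415·122/10000⌋=8715; principal=137190-8715=128475; balance=714415-128475=585940
31. interest=⌊585940·122/10000⌋=7148; principal=137190-7148=130042; balance=585940-130042=455898
32. interest=⌊455898·122/10000⌋=5561; principal=137190-5561=131629; balance=455898-131629=324269
33. interest=⌊324269·122/10000⌋=3956; principal=137190-3956=133234; balance=324269-133234=191035
34. interest=⌊191035·122/10000⌋=2330; principal=137190-2330=134860; balance=191035-134860=56175
35. interest=⌊56175·122/10000⌋=685; principal=min(137190-685,56175)=56175; balance=56175-56175=0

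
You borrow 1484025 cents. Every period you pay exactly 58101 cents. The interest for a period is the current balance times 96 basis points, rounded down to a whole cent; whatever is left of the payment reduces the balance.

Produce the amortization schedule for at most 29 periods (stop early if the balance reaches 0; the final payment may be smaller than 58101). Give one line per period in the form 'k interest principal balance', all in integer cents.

1. interest=⌊1484025·96/10000⌋=14246; principal=58101-14246=43855; balance=1484025-43855=1440170
2. interest=⌊1440170·96/10000⌋=13825; principal=58101-13825=44276; balance=1440170-44276=1395894
3. interest=⌊1395894·96/10000⌋=13400; principal=58101-13400=44701; balance=1395894-44701=1351193
4. interest=⌊1351193·96/10000⌋=12971; principal=58101-12971=45130; balance=1351193-45130=1306063
5. interest=⌊1306063·96/10000⌋=12538; principal=58101-12538=45563; balance=1306063-45563=1260500
6. interest=⌊1260500·96/10000⌋=12100; principal=58101-12100=46001; balance=1260500-46001=1214499
7. interest=⌊1214499·96/10000⌋=11659; principal=58101-11659=46442; balance=1214499-46442=1168057
8. interest=⌊1168057·96/10000⌋=11213; principal=58101-11213=46888; balance=1168057-46888=1121169
9. interest=⌊1121169·96/10000⌋=10763; principal=58101-10763=47338; balance=1121169-47338=1073831
10. interest=⌊1073831·96/10000⌋=10308; principal=58101-10308=47793; balance=1073831-47793=1026038
11. interest=⌊1026038·96/10000⌋=9849; principal=58101-9849=48252; balance=1026038-48252=977786
12. interest=⌊977786·96/10000⌋=9386; principal=58101-9386=48715; balance=977786-48715=929071
13. interest=⌊929071·96/10000⌋=8919; principal=58101-8919=49182; balance=929071-49182=879889
14. interest=⌊879889·96/10000⌋=8446; principal=58101-8446=49655; balance=879889-49655=830234
15. interest=⌊830234·96/10000⌋=7970; principal=58101-7970=50131; balance=830234-50131=780103
16. interest=⌊780103·96/10000⌋=7488; principal=58101-7488=50613; balance=780103-50613=729490
17. interest=⌊729490·96/10000⌋=7003; principal=58101-7003=51098; balance=729490-51098=678392
18. interest=⌊678392·96/10000⌋=6512; principal=58101-6512=51589; balance=678392-51589=626803
19. interest=⌊626803·96/10000⌋=6017; principal=58101-6017=52084; balance=626803-52084=574719
20. interest=⌊574719·96/10000⌋=5517; principal=58101-5517=52584; balance=574719-52584=522135
21. interest=⌊522135·96/10000⌋=5012; principal=58101-5012=53089; balance=522135-53089=469046
22. interest=⌊469046·96/10000⌋=4502; principal=58101-4502=53599; balance=469046-53599=415447
23. interest=⌊415447·96/10000⌋=3988; principal=58101-3988=54113; balance=415447-54113=361334
24. interest=⌊361334·96/10000⌋=3468; principal=58101-3468=54633; balance=361334-54633=306701
25. interest=⌊306701·96/10000⌋=2944; principal=58101-2944=55157; balance=306701-55157=251544
26. interest=⌊251544·96/10000⌋=2414; principal=58101-2414=55687; balance=251544-55687=195857
27. interest=⌊195857·96/10000⌋=1880; principal=58101-1880=56221; balance=195857-56221=139636
28. interest=⌊139636·96/10000⌋=1340; principal=58101-1340=56761; balance=139636-56761=82875
29. interest=⌊82875·96/10000⌋=795; principal=58101-795=57306; balance=82875-57306=25569

1 14246 43855 1440170
2 13825 44276 1395894
3 13400 44701 1351193
4 12971 45130 1306063
5 12538 45563 1260500
6 12100 46001 1214499
7 11659 46442 1168057
8 11213 46888 1121169
9 10763 47338 1073831
10 10308 47793 1026038
11 9849 48252 977786
12 9386 48715 929071
13 8919 49182 879889
14 8446 49655 830234
15 7970 50131 780103
16 7488 50613 729490
17 7003 51098 678392
18 6512 51589 626803
19 6017 52084 574719
20 5517 52584 522135
21 5012 53089 469046
22 4502 53599 415447
23 3988 54113 361334
24 3468 54633 306701
25 2944 55157 251544
26 2414 55687 195857
27 1880 56221 139636
28 1340 56761 82875
29 795 57306 25569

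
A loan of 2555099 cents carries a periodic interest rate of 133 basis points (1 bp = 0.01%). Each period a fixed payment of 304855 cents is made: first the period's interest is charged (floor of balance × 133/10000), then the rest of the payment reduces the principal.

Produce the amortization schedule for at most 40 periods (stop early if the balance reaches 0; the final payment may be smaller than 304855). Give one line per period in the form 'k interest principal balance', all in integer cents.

1. interest=⌊2555099·133/10000⌋=33982; principal=304855-33982=270873; balance=2555099-270873=2284226
2. interest=⌊2284226·133/10000⌋=30380; principal=304855-30380=274475; balance=2284226-274475=2009751
3. interest=⌊2009751·133/10000⌋=26729; principal=304855-26729=278126; balance=2009751-278126=1731625
4. interest=⌊1731625·133/10000⌋=23030; principal=304855-23030=281825; balance=1731625-281825=1449800
5. interest=⌊1449800·133/10000⌋=19282; principal=304855-19282=285573; balance=1449800-285573=1164227
6. interest=⌊1164227·133/10000⌋=15484; principal=304855-15484=289371; balance=1164227-289371=874856
7. interest=⌊874856·133/10000⌋=11635; principal=304855-11635=293220; balance=874856-293220=581636
8. interest=⌊581636·133/10000⌋=7735; principal=304855-7735=297120; balance=581636-297120=284516
9. interest=⌊284516·133/10000⌋=3784; principal=min(304855-3784,284516)=284516; balance=284516-284516=0

1 33982 270873 2284226
2 30380 274475 2009751
3 26729 278126 1731625
4 23030 281825 1449800
5 19282 285573 1164227
6 15484 289371 874856
7 11635 293220 581636
8 7735 297120 284516
9 3784 284516 0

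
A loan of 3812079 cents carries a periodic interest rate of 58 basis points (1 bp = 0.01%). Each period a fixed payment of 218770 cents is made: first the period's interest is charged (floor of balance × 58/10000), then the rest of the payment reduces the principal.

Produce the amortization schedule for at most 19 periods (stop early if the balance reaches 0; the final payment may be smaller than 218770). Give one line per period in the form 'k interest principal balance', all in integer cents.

1. interest=⌊3812079·58/10000⌋=22110; principal=218770-22110=196660; balance=3812079-196660=3615419
2. interest=⌊3615419·58/10000⌋=20969; principal=218770-20969=197801; balance=3615419-197801=3417618
3. interest=⌊3417618·58/10000⌋=19822; principal=218770-19822=198948; balance=3417618-198948=3218670
4. interest=⌊3218670·58/10000⌋=18668; principal=218770-18668=200102; balance=3218670-200102=3018568
5. interest=⌊3018568·58/10000⌋=17507; principal=218770-17507=201263; balance=3018568-201263=2817305
6. interest=⌊2817305·58/10000⌋=16340; principal=218770-16340=202430; balance=2817305-202430=2614875
7. interest=⌊2614875·58/10000⌋=15166; principal=218770-15166=203604; balance=2614875-203604=2411271
8. interest=⌊2411271·58/10000⌋=13985; principal=218770-13985=204785; balance=2411271-204785=2206486
9. interest=⌊2206486·58/10000⌋=12797; principal=218770-12797=205973; balance=2206486-205973=2000513
10. interest=⌊2000513·58/10000⌋=11602; principal=218770-11602=207168; balance=2000513-207168=1793345
11. interest=⌊1793345·58/10000⌋=10401; principal=218770-10401=208369; balance=1793345-208369=1584976
12. interest=⌊1584976·58/10000⌋=9192; principal=218770-9192=209578; balance=1584976-209578=1375398
13. interest=⌊1375398·58/10000⌋=7977; principal=218770-7977=210793; balance=1375398-210793=1164605
14. interest=⌊1164605·58/10000⌋=6754; principal=218770-6754=212016; balance=1164605-212016=952589
15. interest=⌊952589·58/10000⌋=5525; principal=218770-5525=213245; balance=952589-213245=739344
16. interest=⌊739344·58/10000⌋=4288; principal=218770-4288=214482; balance=739344-214482=524862
17. interest=⌊524862·58/10000⌋=3044; principal=218770-3044=215726; balance=524862-215726=309136
18. interest=⌊309136·58/10000⌋=1792; principal=218770-1792=216978; balance=309136-216978=92158
19. interest=⌊92158·58/10000⌋=534; principal=min(218770-534,92158)=92158; balance=92158-92158=0

1 22110 196660 3615419
2 20969 197801 3417618
3 19822 198948 3218670
4 18668 200102 3018568
5 17507 201263 2817305
6 16340 202430 2614875
7 15166 203604 2411271
8 13985 204785 2206486
9 12797 205973 2000513
10 11602 207168 1793345
11 10401 208369 1584976
12 9192 209578 1375398
13 7977 210793 1164605
14 6754 212016 952589
15 5525 213245 739344
16 4288 214482 524862
17 3044 215726 309136
18 1792 216978 92158
19 534 92158 0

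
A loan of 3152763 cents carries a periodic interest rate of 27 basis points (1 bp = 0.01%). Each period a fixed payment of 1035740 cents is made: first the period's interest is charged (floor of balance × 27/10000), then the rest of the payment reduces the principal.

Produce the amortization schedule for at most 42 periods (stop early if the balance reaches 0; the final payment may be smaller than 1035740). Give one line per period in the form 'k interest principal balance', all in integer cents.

1. interest=⌊3152763·27/10000⌋=8512; principal=1035740-8512=1027228; balance=3152763-1027228=2125535
2. interest=⌊2125535·27/10000⌋=5738; principal=1035740-5738=1030002; balance=2125535-1030002=1095533
3. interest=⌊1095533·27/10000⌋=2957; principal=1035740-2957=1032783; balance=1095533-1032783=62750
4. interest=⌊62750·27/10000⌋=169; principal=min(1035740-169,62750)=62750; balance=62750-62750=0

1 8512 1027228 2125535
2 5738 1030002 1095533
3 2957 1032783 62750
4 169 62750 0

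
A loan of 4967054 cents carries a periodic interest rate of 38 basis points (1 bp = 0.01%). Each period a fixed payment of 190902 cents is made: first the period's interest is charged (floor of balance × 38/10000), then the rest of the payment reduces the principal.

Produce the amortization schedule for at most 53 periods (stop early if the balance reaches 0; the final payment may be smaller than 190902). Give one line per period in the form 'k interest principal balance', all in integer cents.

1. interest=⌊4967054·38/10000⌋=18874; principal=190902-18874=172028; balance=4967054-172028=4795026
2. interest=⌊4795026·38/10000⌋=18221; principal=190902-18221=172681; balance=4795026-172681=4622345
3. interest=⌊4622345·38/10000⌋=17564; principal=190902-17564=173338; balance=4622345-173338=4449007
4. interest=⌊4449007·38/10000⌋=16906; principal=190902-16906=173996; balance=4449007-173996=4275011
5. interest=⌊4275011·38/10000⌋=16245; principal=190902-16245=174657; balance=4275011-174657=4100354
6. interest=⌊4100354·38/10000⌋=15581; principal=190902-15581=175321; balance=4100354-175321=3925033
7. interest=⌊3925033·38/10000⌋=14915; principal=190902-14915=175987; balance=3925033-175987=3749046
8. interest=⌊3749046·38/10000⌋=14246; principal=190902-14246=176656; balance=3749046-176656=3572390
9. interest=⌊3572390·38/10000⌋=13575; principal=190902-13575=177327; balance=3572390-177327=3395063
10. interest=⌊3395063·38/10000⌋=12901; principal=190902-12901=178001; balance=3395063-178001=3217062
11. interest=⌊3217062·38/10000⌋=12224; principal=190902-12224=178678; balance=3217062-178678=3038384
12. interest=⌊3038384·38/10000⌋=11545; principal=190902-11545=179357; balance=3038384-179357=2859027
13. interest=⌊2859027·38/10000⌋=10864; principal=190902-10864=180038; balance=2859027-180038=2678989
14. interest=⌊2678989·38/10000⌋=10180; principal=190902-10180=180722; balance=2678989-180722=2498267
15. interest=⌊2498267·38/10000⌋=9493; principal=190902-9493=181409; balance=2498267-181409=2316858
16. interest=⌊2316858·38/10000⌋=8804; principal=190902-8804=182098; balance=2316858-182098=2134760
17. interest=⌊2134760·38/10000⌋=8112; principal=190902-8112=182790; balance=2134760-182790=1951970
18. interest=⌊1951970·38/10000⌋=7417; principal=190902-7417=183485; balance=1951970-183485=1768485
19. interest=⌊1768485·38/10000⌋=6720; principal=190902-6720=184182; balance=1768485-184182=1584303
20. interest=⌊1584303·38/10000⌋=6020; principal=190902-6020=184882; balance=1584303-184882=1399421
21. interest=⌊1399421·38/10000⌋=5317; principal=190902-5317=185585; balance=1399421-185585=1213836
22. interest=⌊1213836·38/10000⌋=4612; principal=190902-4612=186290; balance=1213836-186290=1027546
23. interest=⌊1027546·38/10000⌋=3904; principal=190902-3904=186998; balance=1027546-186998=840548
24. interest=⌊840548·38/10000⌋=3194; principal=190902-3194=187708; balance=840548-187708=652840
25. interest=⌊652840·38/10000⌋=2480; principal=190902-2480=188422; balance=652840-188422=464418
26. interest=⌊464418·38/10000⌋=1764; principal=190902-1764=189138; balance=464418-189138=275280
27. interest=⌊275280·38/10000⌋=1046; principal=190902-1046=189856; balance=275280-189856=85424
28. interest=⌊85424·38/10000⌋=324; principal=min(190902-324,85424)=85424; balance=85424-85424=0

1 18874 172028 4795026
2 18221 172681 4622345
3 17564 173338 4449007
4 16906 173996 4275011
5 16245 174657 4100354
6 15581 175321 3925033
7 14915 175987 3749046
8 14246 176656 3572390
9 13575 177327 3395063
10 12901 178001 3217062
11 12224 178678 3038384
12 11545 179357 2859027
13 10864 180038 2678989
14 10180 180722 2498267
15 9493 181409 2316858
16 8804 182098 2134760
17 8112 182790 1951970
18 7417 183485 1768485
19 6720 184182 1584303
20 6020 184882 1399421
21 5317 185585 1213836
22 4612 186290 1027546
23 3904 186998 840548
24 3194 187708 652840
25 2480 188422 464418
26 1764 189138 275280
27 1046 189856 85424
28 324 85424 0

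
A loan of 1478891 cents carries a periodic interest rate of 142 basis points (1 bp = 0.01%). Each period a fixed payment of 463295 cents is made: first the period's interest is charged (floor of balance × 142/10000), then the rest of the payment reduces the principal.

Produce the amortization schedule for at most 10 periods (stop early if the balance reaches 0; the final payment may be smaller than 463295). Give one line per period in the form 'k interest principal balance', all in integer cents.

1 21000 442295 1036596
2 14719 448576 588020
3 8349 454946 133074
4 1889 133074 0

1. interest=⌊1478891·142/10000⌋=21000; principal=463295-21000=442295; balance=1478891-442295=1036596
2. interest=⌊1036596·142/10000⌋=14719; principal=463295-14719=448576; balance=1036596-448576=588020
3. interest=⌊588020·142/10000⌋=8349; principal=463295-8349=454946; balance=588020-454946=133074
4. interest=⌊133074·142/10000⌋=1889; principal=min(463295-1889,133074)=133074; balance=133074-133074=0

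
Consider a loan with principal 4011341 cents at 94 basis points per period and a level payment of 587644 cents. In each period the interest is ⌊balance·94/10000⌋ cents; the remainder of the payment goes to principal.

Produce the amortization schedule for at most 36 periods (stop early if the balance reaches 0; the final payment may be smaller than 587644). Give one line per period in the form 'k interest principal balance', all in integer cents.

1. interest=⌊4011341·94/10000⌋=37706; principal=587644-37706=549938; balance=4011341-549938=3461403
2. interest=⌊3461403·94/10000⌋=32537; principal=587644-32537=555107; balance=3461403-555107=2906296
3. interest=⌊2906296·94/10000⌋=27319; principal=587644-27319=560325; balance=2906296-560325=2345971
4. interest=⌊2345971·94/10000⌋=22052; principal=587644-22052=565592; balance=2345971-565592=1780379
5. interest=⌊1780379·94/10000⌋=16735; principal=587644-16735=570909; balance=1780379-570909=1209470
6. interest=⌊1209470·94/10000⌋=11369; principal=587644-11369=576275; balance=1209470-576275=633195
7. interest=⌊633195·94/10000⌋=5952; principal=587644-5952=581692; balance=633195-581692=51503
8. interest=⌊51503·94/10000⌋=484; principal=min(587644-484,51503)=51503; balance=51503-51503=0

1 37706 549938 3461403
2 32537 555107 2906296
3 27319 560325 2345971
4 22052 565592 1780379
5 16735 570909 1209470
6 11369 576275 633195
7 5952 581692 51503
8 484 51503 0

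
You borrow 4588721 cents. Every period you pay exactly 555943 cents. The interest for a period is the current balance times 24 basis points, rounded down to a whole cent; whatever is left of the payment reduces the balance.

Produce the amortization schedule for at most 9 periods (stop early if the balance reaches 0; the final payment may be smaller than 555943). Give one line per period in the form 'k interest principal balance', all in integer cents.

1 11012 544931 4043790
2 9705 546238 3497552
3 8394 547549 2950003
4 7080 548863 2401140
5 5762 550181 1850959
6 4442 551501 1299458
7 3118 552825 746633
8 1791 554152 192481
9 461 192481 0

1. interest=⌊4588721·24/10000⌋=11012; principal=555943-11012=544931; balance=4588721-544931=4043790
2. interest=⌊4043790·24/10000⌋=9705; principal=555943-9705=546238; balance=4043790-546238=3497552
3. interest=⌊3497552·24/10000⌋=8394; principal=555943-8394=547549; balance=3497552-547549=2950003
4. interest=⌊2950003·24/10000⌋=7080; principal=555943-7080=548863; balance=2950003-548863=2401140
5. interest=⌊2401140·24/10000⌋=5762; principal=555943-5762=550181; balance=2401140-550181=1850959
6. interest=⌊1850959·24/10000⌋=4442; principal=555943-4442=551501; balance=1850959-551501=1299458
7. interest=⌊1299458·24/10000⌋=3118; principal=555943-3118=552825; balance=1299458-552825=746633
8. interest=⌊746633·24/10000⌋=1791; principal=555943-1791=554152; balance=746633-554152=192481
9. interest=⌊192481·24/10000⌋=461; principal=min(555943-461,192481)=192481; balance=192481-192481=0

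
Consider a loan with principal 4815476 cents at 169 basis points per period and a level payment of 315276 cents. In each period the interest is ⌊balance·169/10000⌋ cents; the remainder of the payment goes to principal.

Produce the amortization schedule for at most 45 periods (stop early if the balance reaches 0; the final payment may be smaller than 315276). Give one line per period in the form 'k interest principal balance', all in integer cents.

1 81381 233895 4581581
2 77428 237848 4343733
3 73409 241867 4101866
4 69321 245955 3855911
5 65164 250112 3605799
6 60938 254338 3351461
7 56639 258637 3092824
8 52268 263008 2829816
9 47823 267453 2562363
10 43303 271973 2290390
11 38707 276569 2013821
12 34033 281243 1732578
13 29280 285996 1446582
14 24447 290829 1155753
15 19532 295744 860009
16 14534 300742 559267
17 9451 305825 253442
18 4283 253442 0

1. interest=⌊4815476·169/10000⌋=81381; principal=315276-81381=233895; balance=4815476-233895=4581581
2. interest=⌊4581581·169/10000⌋=77428; principal=315276-77428=237848; balance=4581581-237848=4343733
3. interest=⌊4343733·169/10000⌋=73409; principal=315276-73409=241867; balance=4343733-241867=4101866
4. interest=⌊4101866·169/10000⌋=69321; principal=315276-69321=245955; balance=4101866-245955=3855911
5. interest=⌊3855911·169/10000⌋=65164; principal=315276-65164=250112; balance=3855911-250112=3605799
6. interest=⌊3605799·169/10000⌋=60938; principal=315276-60938=254338; balance=3605799-254338=3351461
7. interest=⌊3351461·169/10000⌋=56639; principal=315276-56639=258637; balance=3351461-258637=3092824
8. interest=⌊3092824·169/10000⌋=52268; principal=315276-52268=263008; balance=3092824-263008=2829816
9. interest=⌊2829816·169/10000⌋=47823; principal=315276-47823=267453; balance=2829816-267453=2562363
10. interest=⌊2562363·169/10000⌋=43303; principal=315276-43303=271973; balance=2562363-271973=2290390
11. interest=⌊2290390·169/10000⌋=38707; principal=315276-38707=276569; balance=2290390-276569=2013821
12. interest=⌊2013821·169/10000⌋=34033; principal=315276-34033=281243; balance=2013821-281243=1732578
13. interest=⌊1732578·169/10000⌋=29280; principal=315276-29280=285996; balance=1732578-285996=1446582
14. interest=⌊1446582·169/10000⌋=24447; principal=315276-24447=290829; balance=1446582-290829=1155753
15. interest=⌊1155753·169/10000⌋=19532; principal=315276-19532=295744; balance=1155753-295744=860009
16. interest=⌊860009·169/10000⌋=14534; principal=315276-14534=300742; balance=860009-300742=559267
17. interest=⌊559267·169/10000⌋=9451; principal=315276-9451=305825; balance=559267-305825=253442
18. interest=⌊253442·169/10000⌋=4283; principal=min(315276-4283,253442)=253442; balance=253442-253442=0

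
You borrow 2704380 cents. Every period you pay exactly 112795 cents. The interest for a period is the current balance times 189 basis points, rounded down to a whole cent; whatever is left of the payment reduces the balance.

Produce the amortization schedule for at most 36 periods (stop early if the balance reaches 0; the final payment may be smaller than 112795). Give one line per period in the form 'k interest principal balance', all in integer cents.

1. interest=⌊2704380·189/10000⌋=51112; principal=112795-51112=61683; balance=2704380-61683=2642697
2. interest=⌊2642697·189/10000⌋=49946; principal=112795-49946=62849; balance=2642697-62849=2579848
3. interest=⌊2579848·189/10000⌋=48759; principal=112795-48759=64036; balance=2579848-64036=2515812
4. interest=⌊2515812·189/10000⌋=47548; principal=112795-47548=65247; balance=2515812-65247=2450565
5. interest=⌊2450565·189/10000⌋=46315; principal=112795-46315=66480; balance=2450565-66480=2384085
6. interest=⌊2384085·189/10000⌋=45059; principal=112795-45059=67736; balance=2384085-67736=2316349
7. interest=⌊2316349·189/10000⌋=43778; principal=112795-43778=69017; balance=2316349-69017=2247332
8. interest=⌊2247332·189/10000⌋=42474; principal=112795-42474=70321; balance=2247332-70321=2177011
9. interest=⌊2177011·189/10000⌋=41145; principal=112795-41145=71650; balance=2177011-71650=2105361
10. interest=⌊2105361·189/10000⌋=39791; principal=112795-39791=73004; balance=2105361-73004=2032357
11. interest=⌊2032357·189/10000⌋=38411; principal=112795-38411=74384; balance=2032357-74384=1957973
12. interest=⌊1957973·189/10000⌋=37005; principal=112795-37005=75790; balance=1957973-75790=1882183
13. interest=⌊1882183·189/10000⌋=35573; principal=112795-35573=77222; balance=1882183-77222=1804961
14. interest=⌊1804961·189/10000⌋=34113; principal=112795-34113=78682; balance=1804961-78682=1726279
15. interest=⌊1726279·189/10000⌋=32626; principal=112795-32626=80169; balance=1726279-80169=1646110
16. interest=⌊1646110·189/10000⌋=31111; principal=112795-31111=81684; balance=1646110-81684=1564426
17. interest=⌊1564426·189/10000⌋=29567; principal=112795-29567=83228; balance=1564426-83228=1481198
18. interest=⌊1481198·189/10000⌋=27994; principal=112795-27994=84801; balance=1481198-84801=1396397
19. interest=⌊1396397·189/10000⌋=26391; principal=112795-26391=86404; balance=1396397-86404=1309993
20. interest=⌊1309993·189/10000⌋=24758; principal=112795-24758=88037; balance=1309993-88037=1221956
21. interest=⌊1221956·189/10000⌋=23094; principal=112795-23094=89701; balance=1221956-89701=1132255
22. interest=⌊1132255·189/10000⌋=21399; principal=112795-21399=91396; balance=1132255-91396=1040859
23. interest=⌊1040859·189/10000⌋=19672; principal=112795-19672=93123; balance=1040859-93123=947736
24. interest=⌊947736·189/10000⌋=17912; principal=112795-17912=94883; balance=947736-94883=852853
25. interest=⌊852853·189/10000⌋=16118; principal=112795-16118=96677; balance=852853-96677=756176
26. interest=⌊756176·189/10000⌋=14291; principal=112795-14291=98504; balance=756176-98504=657672
27. interest=⌊657672·189/10000⌋=12430; principal=112795-12430=100365; balance=657672-100365=557307
28. interest=⌊557307·189/10000⌋=10533; principal=112795-10533=102262; balance=557307-102262=455045
29. interest=⌊455045·189/10000⌋=8600; principal=112795-8600=104195; balance=455045-104195=350850
30. interest=⌊350850·189/10000⌋=6631; principal=112795-6631=106164; balance=350850-106164=244686
31. interest=⌊244686·189/10000⌋=4624; principal=112795-4624=108171; balance=244686-108171=136515
32. interest=⌊136515·189/10000⌋=2580; principal=112795-2580=110215; balance=136515-110215=26300
33. interest=⌊26300·189/10000⌋=497; principal=min(112795-497,26300)=26300; balance=26300-26300=0

1 51112 61683 2642697
2 49946 62849 2579848
3 48759 64036 2515812
4 47548 65247 2450565
5 46315 66480 2384085
6 45059 67736 2316349
7 43778 69017 2247332
8 42474 70321 2177011
9 41145 71650 2105361
10 39791 73004 2032357
11 38411 74384 1957973
12 37005 75790 1882183
13 35573 77222 1804961
14 34113 78682 1726279
15 32626 80169 1646110
16 31111 81684 1564426
17 29567 83228 1481198
18 27994 84801 1396397
19 26391 86404 1309993
20 24758 88037 1221956
21 23094 89701 1132255
22 21399 91396 1040859
23 19672 93123 947736
24 17912 94883 852853
25 16118 96677 756176
26 14291 98504 657672
27 12430 100365 557307
28 10533 102262 455045
29 8600 104195 350850
30 6631 106164 244686
31 4624 108171 136515
32 2580 110215 26300
33 497 26300 0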